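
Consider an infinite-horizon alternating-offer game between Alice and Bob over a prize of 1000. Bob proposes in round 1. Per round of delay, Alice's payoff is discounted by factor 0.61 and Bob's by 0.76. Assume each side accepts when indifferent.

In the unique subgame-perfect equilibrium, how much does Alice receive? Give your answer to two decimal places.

Let x be Bob's share when Bob proposes and y be Alice's share when Alice proposes.
Alice accepts iff offered ≥ 0.61·y, so x = 1000 − 0.61y. Symmetrically y = 1000 − 0.76x.
Substituting: x = 1000 − 0.61(1000 − 0.76x), giving x(1 − 0.76·0.61) = 1000(1 − 0.61).
So x = 1000 × 0.39 / 0.5364 ≈ 727.0694, and Alice receives 1000 − x ≈ 272.9306.

272.93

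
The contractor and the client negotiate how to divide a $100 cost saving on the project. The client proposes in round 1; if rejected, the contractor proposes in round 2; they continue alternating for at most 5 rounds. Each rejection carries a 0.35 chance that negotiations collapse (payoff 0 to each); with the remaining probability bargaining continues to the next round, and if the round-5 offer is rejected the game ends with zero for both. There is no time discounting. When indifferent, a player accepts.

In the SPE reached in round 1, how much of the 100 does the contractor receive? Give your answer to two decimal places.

32.36

Round 5 (the client proposes): the contractor will accept anything ≥ 0, so the client offers 0 and keeps 100.
Round 4 (the contractor proposes): rejecting gives the client an expected 0.65 × 100 = 65, so the contractor offers 65, keeping 35.
Round 3 (the client proposes): rejecting gives the contractor an expected 0.65 × 35 = 22.75. The client offers 22.75 and keeps 100 − 22.75 = 77.25.
Round 2 (the contractor proposes): rejecting gives the client an expected 0.65 × 77.25 = 50.2125. The contractor offers 50.2125 and keeps 100 − 50.2125 = 49.7875.
Round 1 (the client proposes): rejecting gives the contractor an expected 0.65 × 49.7875 = 32.361875; the client offers that and keeps 67.638125.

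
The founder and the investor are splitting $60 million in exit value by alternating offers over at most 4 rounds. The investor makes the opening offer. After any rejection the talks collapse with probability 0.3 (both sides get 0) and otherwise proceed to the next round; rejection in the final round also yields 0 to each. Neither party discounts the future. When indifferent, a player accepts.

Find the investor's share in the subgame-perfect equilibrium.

26.82

Round 4 (the founder proposes): the investor will accept anything ≥ 0, so the founder offers 0 and keeps 60.
Round 3 (the investor proposes): rejecting gives the founder an expected 0.7 × 60 = 42, so the investor offers 42, keeping 18.
Round 2 (the founder proposes): rejecting gives the investor an expected 0.7 × 18 = 12.6. The founder offers 12.6 and keeps 60 − 12.6 = 47.4.
Round 1 (the investor proposes): rejecting gives the founder an expected 0.7 × 47.4 = 33.18, so the investor offers 33.18, keeping 26.82.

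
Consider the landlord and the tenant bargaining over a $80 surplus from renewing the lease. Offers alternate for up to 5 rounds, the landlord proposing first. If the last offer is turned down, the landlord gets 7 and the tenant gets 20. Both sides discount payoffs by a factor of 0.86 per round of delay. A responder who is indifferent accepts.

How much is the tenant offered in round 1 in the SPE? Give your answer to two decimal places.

Round 5 (the landlord proposes): the tenant gets 20 if talks fail, so the landlord offers 20 and keeps 60.
Round 4 (the tenant proposes): the landlord can get 60 next round, worth 0.86 × 60 = 51.6 now. The tenant offers 51.6 and keeps 80 − 51.6 = 28.4.
Round 3 (the landlord proposes): the tenant can get 28.4 next round, worth 0.86 × 28.4 = 24.424 now. The landlord offers 24.424 and keeps 80 − 24.424 = 55.576.
Round 2 (the tenant proposes): the landlord can get 55.576 next round, worth 0.86 × 55.576 = 47.79536 now, so the tenant offers 47.79536, keeping 32.20464.
Round 1 (the landlord proposes): the tenant can get 32.20464 next round, worth 0.86 × 32.20464 = 27.6959904 now. The landlord offers 27.6959904 and keeps 80 − 27.6959904 = 52.3040096.

27.70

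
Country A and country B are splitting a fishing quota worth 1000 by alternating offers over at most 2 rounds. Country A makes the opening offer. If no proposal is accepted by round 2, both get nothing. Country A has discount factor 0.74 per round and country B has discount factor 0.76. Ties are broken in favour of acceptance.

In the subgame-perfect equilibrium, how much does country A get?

240

Round 2 (country B proposes): rejection yields 0 for country A; country B offers 0 and keeps 1000.
Round 1 (country A proposes): country B can get 1000 next round, worth 0.76 × 1000 = 760 now, so country A offers 760, keeping 240.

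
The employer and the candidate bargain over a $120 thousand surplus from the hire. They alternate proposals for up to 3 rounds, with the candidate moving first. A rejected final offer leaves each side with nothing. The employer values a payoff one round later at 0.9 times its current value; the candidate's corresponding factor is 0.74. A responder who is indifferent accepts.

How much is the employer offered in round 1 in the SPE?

Round 3 (the candidate proposes): the employer will accept anything ≥ 0, so the candidate offers 0 and keeps 120.
Round 2 (the employer proposes): the candidate can get 120 next round, worth 0.74 × 120 = 88.8 now; the employer offers that and keeps 31.2.
Round 1 (the candidate proposes): the employer can get 31.2 next round, worth 0.9 × 31.2 = 28.08 now; the candidate offers that and keeps 91.92.

28.08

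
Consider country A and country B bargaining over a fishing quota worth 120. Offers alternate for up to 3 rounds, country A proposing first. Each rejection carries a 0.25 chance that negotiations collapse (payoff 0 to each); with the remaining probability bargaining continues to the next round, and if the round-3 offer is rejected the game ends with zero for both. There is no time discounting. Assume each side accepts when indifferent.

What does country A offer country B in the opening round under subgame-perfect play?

22.5

By backward induction:
Round 3 (country A proposes): rejection yields 0 for country B; country A offers 0 and keeps 120.
Round 2 (country B proposes): rejecting gives country A an expected 0.75 × 120 = 90; country B offers that and keeps 30.
Round 1 (country A proposes): rejecting gives country B an expected 0.75 × 30 = 22.5. Country A offers 22.5 and keeps 120 − 22.5 = 97.5.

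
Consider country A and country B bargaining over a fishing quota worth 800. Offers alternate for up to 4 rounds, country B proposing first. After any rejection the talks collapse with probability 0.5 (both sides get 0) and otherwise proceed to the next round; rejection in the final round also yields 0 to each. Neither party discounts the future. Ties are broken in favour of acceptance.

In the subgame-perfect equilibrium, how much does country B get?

Round 4 (country A proposes): rejection yields 0 for country B; country A offers 0 and keeps 800.
Round 3 (country B proposes): rejecting gives country A an expected 0.5 × 800 = 400; country B offers that and keeps 400.
Round 2 (country A proposes): rejecting gives country B an expected 0.5 × 400 = 200, so country A offers 200, keeping 600.
Round 1 (country B proposes): rejecting gives country A an expected 0.5 × 600 = 300; country B offers that and keeps 500.

500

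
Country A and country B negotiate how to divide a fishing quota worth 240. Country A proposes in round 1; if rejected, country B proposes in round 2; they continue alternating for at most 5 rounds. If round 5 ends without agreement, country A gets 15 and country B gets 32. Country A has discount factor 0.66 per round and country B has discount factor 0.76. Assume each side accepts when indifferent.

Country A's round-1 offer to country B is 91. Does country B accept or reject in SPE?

Round 5 (country A proposes): country B gets 32 if talks fail, so country A offers 32 and keeps 208.
Round 4 (country B proposes): country A can get 208 next round, worth 0.66 × 208 = 137.28 now. Country B offers 137.28 and keeps 240 − 137.28 = 102.72.
Round 3 (country A proposes): country B can get 102.72 next round, worth 0.76 × 102.72 = 78.0672 now; country A offers that and keeps 161.9328.
Round 2 (country B proposes): country A can get 161.9328 next round, worth 0.66 × 161.9328 = 106.875648 now, so country B offers 106.875648, keeping 133.124352.
So by rejecting in round 1, country B gets 133.124352 next round, worth 0.76 × 133.124352 = 101.17450752 now.
Offer 91 < 101.17450752, so country B rejects.

Reject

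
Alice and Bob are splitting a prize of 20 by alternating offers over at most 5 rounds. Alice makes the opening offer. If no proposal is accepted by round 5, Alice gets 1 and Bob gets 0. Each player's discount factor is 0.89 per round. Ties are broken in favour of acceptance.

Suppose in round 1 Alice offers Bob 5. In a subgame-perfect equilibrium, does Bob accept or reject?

Work out Bob's continuation value if the offer is rejected.
Round 5 (Alice proposes): Bob will accept anything ≥ 0, so Alice offers 0 and keeps 20.
Round 4 (Bob proposes): Alice can get 20 next round, worth 0.89 × 20 = 17.8 now; Bob offers that and keeps 2.2.
Round 3 (Alice proposes): Bob can get 2.2 next round, worth 0.89 × 2.2 = 1.958 now, so Alice offers 1.958, keeping 18.042.
Round 2 (Bob proposes): Alice can get 18.042 next round, worth 0.89 × 18.042 = 16.05738 now, so Bob offers 16.05738, keeping 3.94262.
So by rejecting in round 1, Bob gets 3.94262 next round, worth 0.89 × 3.94262 = 3.5089318 now.
Offer 5 ≥ 3.5089318, so Bob accepts.

Accept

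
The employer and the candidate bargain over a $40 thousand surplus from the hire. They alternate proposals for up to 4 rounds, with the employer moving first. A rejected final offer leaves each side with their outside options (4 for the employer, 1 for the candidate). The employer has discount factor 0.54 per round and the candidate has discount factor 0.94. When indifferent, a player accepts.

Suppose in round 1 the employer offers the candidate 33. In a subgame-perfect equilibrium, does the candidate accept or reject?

Reject

Round 4 (the candidate proposes): the employer gets 4 if talks fail, so the candidate offers 4 and keeps 36.
Round 3 (the employer proposes): the candidate can get 36 next round, worth 0.94 × 36 = 33.84 now. The employer offers 33.84 and keeps 40 − 33.84 = 6.16.
Round 2 (the candidate proposes): the employer can get 6.16 next round, worth 0.54 × 6.16 = 3.3264 now; the candidate offers that and keeps 36.6736.
So by rejecting in round 1, the candidate gets 36.6736 next round, worth 0.94 × 36.6736 = 34.473184 now.
Offer 33 < 34.473184, so the candidate rejects.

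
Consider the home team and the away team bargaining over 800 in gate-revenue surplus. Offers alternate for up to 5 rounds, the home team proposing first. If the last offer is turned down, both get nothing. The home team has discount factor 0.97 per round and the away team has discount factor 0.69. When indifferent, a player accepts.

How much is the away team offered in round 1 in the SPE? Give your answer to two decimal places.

27.64

Round 5 (the home team proposes): rejection yields 0 for the away team; the home team offers 0 and keeps 800.
Round 4 (the away team proposes): the home team can get 800 next round, worth 0.97 × 800 = 776 now, so the away team offers 776, keeping 24.
Round 3 (the home team proposes): the away team can get 24 next round, worth 0.69 × 24 = 16.56 now, so the home team offers 16.56, keeping 783.44.
Round 2 (the away team proposes): the home team can get 783.44 next round, worth 0.97 × 783.44 = 759.9368 now; the away team offers that and keeps 40.0632.
Round 1 (the home team proposes): the away team can get 40.0632 next round, worth 0.69 × 40.0632 = 27.643608 now, so the home team offers 27.643608, keeping 772.356392.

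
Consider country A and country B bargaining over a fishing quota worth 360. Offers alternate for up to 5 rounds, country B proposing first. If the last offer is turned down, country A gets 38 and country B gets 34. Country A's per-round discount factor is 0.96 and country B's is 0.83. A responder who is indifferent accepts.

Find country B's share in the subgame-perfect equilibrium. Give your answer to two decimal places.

Round 5 (country B proposes): country A gets 38 if talks fail, so country B offers 38 and keeps 322.
Round 4 (country A proposes): country B can get 322 next round, worth 0.83 × 322 = 267.26 now, so country A offers 267.26, keeping 92.74.
Round 3 (country B proposes): country A can get 92.74 next round, worth 0.96 × 92.74 = 89.0304 now, so country B offers 89.0304, keeping 270.9696.
Round 2 (country A proposes): country B can get 270.9696 next round, worth 0.83 × 270.9696 = 224.904768 now. Country A offers 224.904768 and keeps 360 − 224.904768 = 135.095232.
Round 1 (country B proposes): country A can get 135.095232 next round, worth 0.96 × 135.095232 = 129.69142272 now. Country B offers 129.69142272 and keeps 360 − 129.69142272 = 230.30857728.

230.31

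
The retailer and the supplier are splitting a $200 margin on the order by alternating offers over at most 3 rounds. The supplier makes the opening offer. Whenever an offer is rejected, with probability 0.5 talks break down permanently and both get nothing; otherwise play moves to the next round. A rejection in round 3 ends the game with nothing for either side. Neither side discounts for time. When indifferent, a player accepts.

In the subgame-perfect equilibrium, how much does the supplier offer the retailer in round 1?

Round 3 (the supplier proposes): the retailer will accept anything ≥ 0, so the supplier offers 0 and keeps 200.
Round 2 (the retailer proposes): rejecting gives the supplier an expected 0.5 × 200 = 100; the retailer offers that and keeps 100.
Round 1 (the supplier proposes): rejecting gives the retailer an expected 0.5 × 100 = 50, so the supplier offers 50, keeping 150.

50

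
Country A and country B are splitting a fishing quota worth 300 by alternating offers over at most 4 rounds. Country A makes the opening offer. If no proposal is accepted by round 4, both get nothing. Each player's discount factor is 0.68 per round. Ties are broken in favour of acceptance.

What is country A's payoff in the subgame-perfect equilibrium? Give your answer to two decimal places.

140.39

Round 4 (country B proposes): country A will accept anything ≥ 0, so country B offers 0 and keeps 300.
Round 3 (country A proposes): country B can get 300 next round, worth 0.68 × 300 = 204 now. Country A offers 204 and keeps 300 − 204 = 96.
Round 2 (country B proposes): country A can get 96 next round, worth 0.68 × 96 = 65.28 now; country B offers that and keeps 234.72.
Round 1 (country A proposes): country B can get 234.72 next round, worth 0.68 × 234.72 = 159.6096 now; country A offers that and keeps 140.3904.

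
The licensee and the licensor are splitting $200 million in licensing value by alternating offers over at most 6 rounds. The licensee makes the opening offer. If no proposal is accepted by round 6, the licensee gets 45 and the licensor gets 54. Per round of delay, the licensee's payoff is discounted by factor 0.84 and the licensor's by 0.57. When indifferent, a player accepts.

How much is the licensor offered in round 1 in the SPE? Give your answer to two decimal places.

Round 6 (the licensor proposes): the licensee gets 45 if talks fail, so the licensor offers 45 and keeps 155.
Round 5 (the licensee proposes): the licensor can get 155 next round, worth 0.57 × 155 = 88.35 now; the licensee offers that and keeps 111.65.
Round 4 (the licensor proposes): the licensee can get 111.65 next round, worth 0.84 × 111.65 = 93.786 now; the licensor offers that and keeps 106.214.
Round 3 (the licensee proposes): the licensor can get 106.214 next round, worth 0.57 × 106.214 = 60.54198 now. The licensee offers 60.54198 and keeps 200 − 60.54198 = 139.45802.
Round 2 (the licensor proposes): the licensee can get 139.45802 next round, worth 0.84 × 139.45802 = 117.1447368 now. The licensor offers 117.1447368 and keeps 200 − 117.1447368 = 82.8552632.
Round 1 (the licensee proposes): the licensor can get 82.8552632 next round, worth 0.57 × 82.8552632 = 47.227500024 now. The licensee offers 47.227500024 and keeps 200 − 47.227500024 = 152.772499976.

47.23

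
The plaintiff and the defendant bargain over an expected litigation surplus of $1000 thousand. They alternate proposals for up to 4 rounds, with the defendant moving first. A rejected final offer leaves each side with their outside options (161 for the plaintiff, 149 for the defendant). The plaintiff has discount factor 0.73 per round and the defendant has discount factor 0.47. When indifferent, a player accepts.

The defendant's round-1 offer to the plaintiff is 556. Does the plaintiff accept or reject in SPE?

Reject

Round 4 (the plaintiff proposes): the defendant gets 149 if talks fail, so the plaintiff offers 149 and keeps 851.
Round 3 (the defendant proposes): the plaintiff can get 851 next round, worth 0.73 × 851 = 621.23 now; the defendant offers that and keeps 378.77.
Round 2 (the plaintiff proposes): the defendant can get 378.77 next round, worth 0.47 × 378.77 = 178.0219 now. The plaintiff offers 178.0219 and keeps 1000 − 178.0219 = 821.9781.
So by rejecting in round 1, the plaintiff gets 821.9781 next round, worth 0.73 × 821.9781 = 600.044013 now.
Offer 556 < 600.044013, so the plaintiff rejects.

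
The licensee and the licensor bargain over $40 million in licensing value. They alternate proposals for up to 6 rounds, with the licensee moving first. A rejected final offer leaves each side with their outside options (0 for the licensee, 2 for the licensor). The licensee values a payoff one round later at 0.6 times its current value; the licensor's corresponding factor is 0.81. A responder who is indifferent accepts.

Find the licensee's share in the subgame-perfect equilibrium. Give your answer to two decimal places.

13.09

By backward induction:
Round 6 (the licensor proposes): rejection yields 0 for the licensee; the licensor offers 0 and keeps 40.
Round 5 (the licensee proposes): the licensor can get 40 next round, worth 0.81 × 40 = 32.4 now. The licensee offers 32.4 and keeps 40 − 32.4 = 7.6.
Round 4 (the licensor proposes): the licensee can get 7.6 next round, worth 0.6 × 7.6 = 4.56 now. The licensor offers 4.56 and keeps 40 − 4.56 = 35.44.
Round 3 (the licensee proposes): the licensor can get 35.44 next round, worth 0.81 × 35.44 = 28.7064 now, so the licensee offers 28.7064, keeping 11.2936.
Round 2 (the licensor proposes): the licensee can get 11.2936 next round, worth 0.6 × 11.2936 = 6.77616 now, so the licensor offers 6.77616, keeping 33.22384.
Round 1 (the licensee proposes): the licensor can get 33.22384 next round, worth 0.81 × 33.22384 = 26.9113104 now, so the licensee offers 26.9113104, keeping 13.0886896.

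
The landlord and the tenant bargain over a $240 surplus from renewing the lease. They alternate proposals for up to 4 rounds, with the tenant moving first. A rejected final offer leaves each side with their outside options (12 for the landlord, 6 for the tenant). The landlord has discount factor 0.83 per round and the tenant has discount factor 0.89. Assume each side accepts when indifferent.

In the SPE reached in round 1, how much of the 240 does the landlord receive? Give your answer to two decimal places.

Round 4 (the landlord proposes): the tenant gets 6 if talks fail, so the landlord offers 6 and keeps 234.
Round 3 (the tenant proposes): the landlord can get 234 next round, worth 0.83 × 234 = 194.22 now; the tenant offers that and keeps 45.78.
Round 2 (the landlord proposes): the tenant can get 45.78 next round, worth 0.89 × 45.78 = 40.7442 now, so the landlord offers 40.7442, keeping 199.2558.
Round 1 (the tenant proposes): the landlord can get 199.2558 next round, worth 0.83 × 199.2558 = 165.382314 now. The tenant offers 165.382314 and keeps 240 − 165.382314 = 74.617686.

165.38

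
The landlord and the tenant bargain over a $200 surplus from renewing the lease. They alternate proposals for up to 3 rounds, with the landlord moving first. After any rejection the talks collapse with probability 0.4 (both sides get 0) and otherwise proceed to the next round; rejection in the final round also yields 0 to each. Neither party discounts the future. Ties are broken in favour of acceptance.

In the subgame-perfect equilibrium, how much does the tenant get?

By backward induction:
Round 3 (the landlord proposes): the tenant will accept anything ≥ 0, so the landlord offers 0 and keeps 200.
Round 2 (the tenant proposes): rejecting gives the landlord an expected 0.6 × 200 = 120. The tenant offers 120 and keeps 200 − 120 = 80.
Round 1 (the landlord proposes): rejecting gives the tenant an expected 0.6 × 80 = 48, so the landlord offers 48, keeping 152.

48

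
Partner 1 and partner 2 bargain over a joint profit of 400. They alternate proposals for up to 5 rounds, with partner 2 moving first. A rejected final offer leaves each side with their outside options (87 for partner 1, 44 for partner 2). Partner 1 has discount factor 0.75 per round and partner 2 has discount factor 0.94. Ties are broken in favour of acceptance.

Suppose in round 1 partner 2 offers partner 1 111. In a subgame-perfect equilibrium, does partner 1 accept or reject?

Accept

Round 5 (partner 2 proposes): partner 1 gets 87 if talks fail, so partner 2 offers 87 and keeps 313.
Round 4 (partner 1 proposes): partner 2 can get 313 next round, worth 0.94 × 313 = 294.22 now; partner 1 offers that and keeps 105.78.
Round 3 (partner 2 proposes): partner 1 can get 105.78 next round, worth 0.75 × 105.78 = 79.335 now. Partner 2 offers 79.335 and keeps 400 − 79.335 = 320.665.
Round 2 (partner 1 proposes): partner 2 can get 320.665 next round, worth 0.94 × 320.665 = 301.4251 now; partner 1 offers that and keeps 98.5749.
So by rejecting in round 1, partner 1 gets 98.5749 next round, worth 0.75 × 98.5749 = 73.931175 now.
Offer 111 ≥ 73.931175, so partner 1 accepts.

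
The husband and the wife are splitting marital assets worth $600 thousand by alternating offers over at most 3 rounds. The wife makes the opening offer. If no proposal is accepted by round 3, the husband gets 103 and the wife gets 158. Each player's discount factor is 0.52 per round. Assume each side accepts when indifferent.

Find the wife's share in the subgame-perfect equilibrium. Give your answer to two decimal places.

Round 3 (the wife proposes): the husband gets 103 if talks fail, so the wife offers 103 and keeps 497.
Round 2 (the husband proposes): the wife can get 497 next round, worth 0.52 × 497 = 258.44 now; the husband offers that and keeps 341.56.
Round 1 (the wife proposes): the husband can get 341.56 next round, worth 0.52 × 341.56 = 177.6112 now. The wife offers 177.6112 and keeps 600 − 177.6112 = 422.3888.

422.39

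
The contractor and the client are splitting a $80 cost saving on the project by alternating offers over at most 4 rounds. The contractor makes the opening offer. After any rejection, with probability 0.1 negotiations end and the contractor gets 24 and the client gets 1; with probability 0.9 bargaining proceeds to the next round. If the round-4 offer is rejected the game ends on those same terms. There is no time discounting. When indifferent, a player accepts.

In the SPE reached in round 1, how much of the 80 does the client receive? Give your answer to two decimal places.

By backward induction:
Round 4 (the client proposes): the contractor gets 24 if talks fail, so the client offers 24 and keeps 56.
Round 3 (the contractor proposes): rejecting gives the client an expected 0.9 × 56 + 0.1 × 1 = 50.5; the contractor offers that and keeps 29.5.
Round 2 (the client proposes): rejecting gives the contractor an expected 0.9 × 29.5 + 0.1 × 24 = 28.95; the client offers that and keeps 51.05.
Round 1 (the contractor proposes): rejecting gives the client an expected 0.9 × 51.05 + 0.1 × 1 = 46.045. The contractor offers 46.045 and keeps 80 − 46.045 = 33.955.

46.05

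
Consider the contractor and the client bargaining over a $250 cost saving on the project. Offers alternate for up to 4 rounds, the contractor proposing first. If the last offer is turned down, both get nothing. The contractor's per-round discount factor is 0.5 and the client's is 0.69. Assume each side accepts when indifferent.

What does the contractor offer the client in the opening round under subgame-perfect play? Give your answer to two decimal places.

Round 4 (the client proposes): rejection yields 0 for the contractor; the client offers 0 and keeps 250.
Round 3 (the contractor proposes): the client can get 250 next round, worth 0.69 × 250 = 172.5 now. The contractor offers 172.5 and keeps 250 − 172.5 = 77.5.
Round 2 (the client proposes): the contractor can get 77.5 next round, worth 0.5 × 77.5 = 38.75 now; the client offers that and keeps 211.25.
Round 1 (the contractor proposes): the client can get 211.25 next round, worth 0.69 × 211.25 = 145.7625 now. The contractor offers 145.7625 and keeps 250 − 145.7625 = 104.2375.

145.76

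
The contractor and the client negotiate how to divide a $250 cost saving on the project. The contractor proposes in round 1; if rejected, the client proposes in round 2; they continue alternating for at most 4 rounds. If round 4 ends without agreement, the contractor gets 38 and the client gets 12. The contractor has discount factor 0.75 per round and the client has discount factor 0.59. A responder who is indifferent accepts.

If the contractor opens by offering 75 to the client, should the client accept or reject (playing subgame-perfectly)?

Work out the client's continuation value if the offer is rejected.
Round 4 (the client proposes): the contractor gets 38 if talks fail, so the client offers 38 and keeps 212.
Round 3 (the contractor proposes): the client can get 212 next round, worth 0.59 × 212 = 125.08 now. The contractor offers 125.08 and keeps 250 − 125.08 = 124.92.
Round 2 (the client proposes): the contractor can get 124.92 next round, worth 0.75 × 124.92 = 93.69 now, so the client offers 93.69, keeping 156.31.
So by rejecting in round 1, the client gets 156.31 next round, worth 0.59 × 156.31 = 92.2229 now.
Offer 75 < 92.2229, so the client rejects.

Reject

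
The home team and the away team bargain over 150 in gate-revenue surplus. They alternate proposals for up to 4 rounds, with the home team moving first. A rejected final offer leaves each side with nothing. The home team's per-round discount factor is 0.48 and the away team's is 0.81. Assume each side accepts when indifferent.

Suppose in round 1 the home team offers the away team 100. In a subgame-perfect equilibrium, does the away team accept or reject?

Reject

Work out the away team's continuation value if the offer is rejected.
Round 4 (the away team proposes): rejection yields 0 for the home team; the away team offers 0 and keeps 150.
Round 3 (the home team proposes): the away team can get 150 next round, worth 0.81 × 150 = 121.5 now; the home team offers that and keeps 28.5.
Round 2 (the away team proposes): the home team can get 28.5 next round, worth 0.48 × 28.5 = 13.68 now; the away team offers that and keeps 136.32.
So by rejecting in round 1, the away team gets 136.32 next round, worth 0.81 × 136.32 = 110.4192 now.
Offer 100 < 110.4192, so the away team rejects.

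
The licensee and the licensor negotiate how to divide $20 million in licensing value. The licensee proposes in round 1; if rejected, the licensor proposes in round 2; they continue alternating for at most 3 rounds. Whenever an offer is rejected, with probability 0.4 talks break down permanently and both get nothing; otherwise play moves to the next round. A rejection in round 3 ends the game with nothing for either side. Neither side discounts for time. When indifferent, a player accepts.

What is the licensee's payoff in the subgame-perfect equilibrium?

15.2

By backward induction:
Round 3 (the licensee proposes): the licensor will accept anything ≥ 0, so the licensee offers 0 and keeps 20.
Round 2 (the licensor proposes): rejecting gives the licensee an expected 0.6 × 20 = 12. The licensor offers 12 and keeps 20 − 12 = 8.
Round 1 (the licensee proposes): rejecting gives the licensor an expected 0.6 × 8 = 4.8; the licensee offers that and keeps 15.2.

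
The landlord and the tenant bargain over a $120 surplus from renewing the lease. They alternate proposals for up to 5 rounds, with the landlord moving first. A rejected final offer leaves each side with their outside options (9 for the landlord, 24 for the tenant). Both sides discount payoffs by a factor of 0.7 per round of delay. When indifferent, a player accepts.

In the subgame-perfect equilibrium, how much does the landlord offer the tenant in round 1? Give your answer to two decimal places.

43.31

Solve by backward induction from round 5.
Round 5 (the landlord proposes): the tenant gets 24 if talks fail, so the landlord offers 24 and keeps 96.
Round 4 (the tenant proposes): the landlord can get 96 next round, worth 0.7 × 96 = 67.2 now. The tenant offers 67.2 and keeps 120 − 67.2 = 52.8.
Round 3 (the landlord proposes): the tenant can get 52.8 next round, worth 0.7 × 52.8 = 36.96 now; the landlord offers that and keeps 83.04.
Round 2 (the tenant proposes): the landlord can get 83.04 next round, worth 0.7 × 83.04 = 58.128 now; the tenant offers that and keeps 61.872.
Round 1 (the landlord proposes): the tenant can get 61.872 next round, worth 0.7 × 61.872 = 43.3104 now. The landlord offers 43.3104 and keeps 120 − 43.3104 = 76.6896.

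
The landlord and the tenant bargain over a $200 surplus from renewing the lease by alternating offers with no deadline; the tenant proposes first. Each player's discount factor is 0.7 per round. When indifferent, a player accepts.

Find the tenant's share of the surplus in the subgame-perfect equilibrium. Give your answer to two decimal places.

117.65

In a stationary SPE each proposer offers the other exactly their discounted continuation value.
If the tenant keeps x when proposing and the landlord keeps y when proposing, then x = 200 − 0.7y and y = 200 − 0.7x.
Solving: x = 200(1 − 0.7) / (1 − 0.7·0.7) = 60 / 0.51 ≈ 117.6471.
The landlord gets 200 − 117.6471 ≈ 82.3529.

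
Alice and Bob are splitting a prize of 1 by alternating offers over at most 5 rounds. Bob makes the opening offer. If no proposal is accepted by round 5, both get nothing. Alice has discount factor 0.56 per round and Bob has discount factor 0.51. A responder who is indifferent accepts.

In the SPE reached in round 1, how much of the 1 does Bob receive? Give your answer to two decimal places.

0.65

Round 5 (Bob proposes): rejection yields 0 for Alice; Bob offers 0 and keeps 1.
Round 4 (Alice proposes): Bob can get 1 next round, worth 0.51 × 1 = 0.51 now, so Alice offers 0.51, keeping 0.49.
Round 3 (Bob proposes): Alice can get 0.49 next round, worth 0.56 × 0.49 = 0.2744 now; Bob offers that and keeps 0.7256.
Round 2 (Alice proposes): Bob can get 0.7256 next round, worth 0.51 × 0.7256 = 0.370056 now; Alice offers that and keeps 0.629944.
Round 1 (Bob proposes): Alice can get 0.629944 next round, worth 0.56 × 0.629944 = 0.35276864 now; Bob offers that and keeps 0.64723136.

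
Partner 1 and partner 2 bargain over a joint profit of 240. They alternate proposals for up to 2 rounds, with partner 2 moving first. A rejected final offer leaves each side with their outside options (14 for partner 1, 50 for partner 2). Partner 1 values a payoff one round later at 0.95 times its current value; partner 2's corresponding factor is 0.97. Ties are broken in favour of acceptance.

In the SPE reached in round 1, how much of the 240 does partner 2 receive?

59.5

Work backward from the last round.
Round 2 (partner 1 proposes): partner 2 gets 50 if talks fail, so partner 1 offers 50 and keeps 190.
Round 1 (partner 2 proposes): partner 1 can get 190 next round, worth 0.95 × 190 = 180.5 now; partner 2 offers that and keeps 59.5.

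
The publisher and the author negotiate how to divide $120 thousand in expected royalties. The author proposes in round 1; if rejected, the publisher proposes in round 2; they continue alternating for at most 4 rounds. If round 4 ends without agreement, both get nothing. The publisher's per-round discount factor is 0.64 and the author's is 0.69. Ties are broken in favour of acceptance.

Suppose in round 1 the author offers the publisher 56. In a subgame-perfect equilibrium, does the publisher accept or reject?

Reject

Work out the publisher's continuation value if the offer is rejected.
Round 4 (the publisher proposes): the author will accept anything ≥ 0, so the publisher offers 0 and keeps 120.
Round 3 (the author proposes): the publisher can get 120 next round, worth 0.64 × 120 = 76.8 now; the author offers that and keeps 43.2.
Round 2 (the publisher proposes): the author can get 43.2 next round, worth 0.69 × 43.2 = 29.808 now. The publisher offers 29.808 and keeps 120 − 29.808 = 90.192.
So by rejecting in round 1, the publisher gets 90.192 next round, worth 0.64 × 90.192 = 57.72288 now.
Offer 56 < 57.72288, so the publisher rejects.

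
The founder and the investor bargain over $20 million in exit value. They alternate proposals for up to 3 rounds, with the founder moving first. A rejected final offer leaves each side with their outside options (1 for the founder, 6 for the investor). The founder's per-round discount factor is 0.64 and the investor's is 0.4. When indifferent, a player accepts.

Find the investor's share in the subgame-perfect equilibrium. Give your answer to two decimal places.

Round 3 (the founder proposes): the investor gets 6 if talks fail, so the founder offers 6 and keeps 14.
Round 2 (the investor proposes): the founder can get 14 next round, worth 0.64 × 14 = 8.96 now, so the investor offers 8.96, keeping 11.04.
Round 1 (the founder proposes): the investor can get 11.04 next round, worth 0.4 × 11.04 = 4.416 now, so the founder offers 4.416, keeping 15.584.

4.42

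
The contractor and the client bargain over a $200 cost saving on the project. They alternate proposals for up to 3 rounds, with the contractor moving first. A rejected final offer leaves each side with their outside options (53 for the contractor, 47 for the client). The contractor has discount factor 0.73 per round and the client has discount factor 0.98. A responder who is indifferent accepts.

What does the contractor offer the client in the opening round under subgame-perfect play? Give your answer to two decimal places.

86.54

Work backward from the last round.
Round 3 (the contractor proposes): the client gets 47 if talks fail, so the contractor offers 47 and keeps 153.
Round 2 (the client proposes): the contractor can get 153 next round, worth 0.73 × 153 = 111.69 now; the client offers that and keeps 88.31.
Round 1 (the contractor proposes): the client can get 88.31 next round, worth 0.98 × 88.31 = 86.5438 now. The contractor offers 86.5438 and keeps 200 − 86.5438 = 113.4562.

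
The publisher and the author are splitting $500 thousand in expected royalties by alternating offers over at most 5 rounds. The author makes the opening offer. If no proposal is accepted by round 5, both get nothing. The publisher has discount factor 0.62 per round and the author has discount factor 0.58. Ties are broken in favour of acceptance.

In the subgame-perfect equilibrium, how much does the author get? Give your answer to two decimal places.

By backward induction:
Round 5 (the author proposes): rejection yields 0 for the publisher; the author offers 0 and keeps 500.
Round 4 (the publisher proposes): the author can get 500 next round, worth 0.58 × 500 = 290 now. The publisher offers 290 and keeps 500 − 290 = 210.
Round 3 (the author proposes): the publisher can get 210 next round, worth 0.62 × 210 = 130.2 now; the author offers that and keeps 369.8.
Round 2 (the publisher proposes): the author can get 369.8 next round, worth 0.58 × 369.8 = 214.484 now. The publisher offers 214.484 and keeps 500 − 214.484 = 285.516.
Round 1 (the author proposes): the publisher can get 285.516 next round, worth 0.62 × 285.516 = 177.01992 now. The author offers 177.01992 and keeps 500 − 177.01992 = 322.98008.

322.98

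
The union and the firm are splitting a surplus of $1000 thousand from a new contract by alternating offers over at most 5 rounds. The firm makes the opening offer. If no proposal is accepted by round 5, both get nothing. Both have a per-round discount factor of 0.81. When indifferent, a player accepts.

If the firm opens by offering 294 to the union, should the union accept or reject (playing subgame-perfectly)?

Accept

Work out the union's continuation value if the offer is rejected.
Round 5 (the firm proposes): the union will accept anything ≥ 0, so the firm offers 0 and keeps 1000.
Round 4 (the union proposes): the firm can get 1000 next round, worth 0.81 × 1000 = 810 now, so the union offers 810, keeping 190.
Round 3 (the firm proposes): the union can get 190 next round, worth 0.81 × 190 = 153.9 now; the firm offers that and keeps 846.1.
Round 2 (the union proposes): the firm can get 846.1 next round, worth 0.81 × 846.1 = 685.341 now, so the union offers 685.341, keeping 314.659.
So by rejecting in round 1, the union gets 314.659 next round, worth 0.81 × 314.659 = 254.87379 now.
Offer 294 ≥ 254.87379, so the union accepts.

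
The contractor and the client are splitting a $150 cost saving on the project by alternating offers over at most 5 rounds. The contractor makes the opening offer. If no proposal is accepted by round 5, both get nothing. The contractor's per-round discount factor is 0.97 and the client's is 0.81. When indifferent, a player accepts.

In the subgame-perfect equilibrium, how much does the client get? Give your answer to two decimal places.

6.51

Round 5 (the contractor proposes): the client will accept anything ≥ 0, so the contractor offers 0 and keeps 150.
Round 4 (the client proposes): the contractor can get 150 next round, worth 0.97 × 150 = 145.5 now. The client offers 145.5 and keeps 150 − 145.5 = 4.5.
Round 3 (the contractor proposes): the client can get 4.5 next round, worth 0.81 × 4.5 = 3.645 now. The contractor offers 3.645 and keeps 150 − 3.645 = 146.355.
Round 2 (the client proposes): the contractor can get 146.355 next round, worth 0.97 × 146.355 = 141.96435 now, so the client offers 141.96435, keeping 8.03565.
Round 1 (the contractor proposes): the client can get 8.03565 next round, worth 0.81 × 8.03565 = 6.5088765 now, so the contractor offers 6.5088765, keeping 143.4911235.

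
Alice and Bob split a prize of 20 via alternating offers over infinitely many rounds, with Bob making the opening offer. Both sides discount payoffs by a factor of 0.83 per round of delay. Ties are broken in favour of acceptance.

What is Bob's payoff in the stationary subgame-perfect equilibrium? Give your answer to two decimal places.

10.93

When Bob proposes, Alice accepts any offer worth at least 0.83 times what Alice would get by proposing next round; and vice versa.
This gives x = 20 − 0.83y and y = 20 − 0.83x, where x and y are each side's share when it proposes.
Hence (1 − 0.83·0.83)x = 20(1 − 0.83), i.e. 0.3111·x = 3.4.
x ≈ 10.9290; Alice's share is 20 − x ≈ 9.0710.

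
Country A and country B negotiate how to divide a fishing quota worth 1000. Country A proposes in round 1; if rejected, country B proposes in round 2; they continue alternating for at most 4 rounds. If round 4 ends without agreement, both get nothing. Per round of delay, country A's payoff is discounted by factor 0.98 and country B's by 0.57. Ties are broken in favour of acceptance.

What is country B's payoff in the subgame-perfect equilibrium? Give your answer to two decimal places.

Round 4 (country B proposes): rejection yields 0 for country A; country B offers 0 and keeps 1000.
Round 3 (country A proposes): country B can get 1000 next round, worth 0.57 × 1000 = 570 now, so country A offers 570, keeping 430.
Round 2 (country B proposes): country A can get 430 next round, worth 0.98 × 430 = 421.4 now, so country B offers 421.4, keeping 578.6.
Round 1 (country A proposes): country B can get 578.6 next round, worth 0.57 × 578.6 = 329.802 now; country A offers that and keeps 670.198.

329.80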